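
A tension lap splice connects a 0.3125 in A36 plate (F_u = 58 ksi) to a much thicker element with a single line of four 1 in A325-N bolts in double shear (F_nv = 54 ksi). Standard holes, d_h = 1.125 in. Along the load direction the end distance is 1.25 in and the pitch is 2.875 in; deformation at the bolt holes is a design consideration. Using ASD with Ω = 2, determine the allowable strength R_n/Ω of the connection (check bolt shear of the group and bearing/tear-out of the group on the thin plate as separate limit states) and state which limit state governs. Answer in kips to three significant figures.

64.6 kips (bearing governs)

Bolt shear: A_b = π·1²/4 = 0.7854 in²; R_n = 54 × 0.7854 × 4 × 2 = 339.3 kips → 339.3 / 2 = 170 kips.
Bearing (1.2 l_c t F_u ≤ 2.4 d t F_u): upper limit = 2.4·1·0.3125·58 = 43.5 kips.
  Edge l_c = 1.25 − 1.125/2 = 0.6875 → r_n = 14.95 kips; interior l_c = 2.875 − 1.125 = 1.75 → r_n = 38.06 kips.
  R_n,bearing = 1·14.95 + 3·38.06 = 129.1 kips → 129.1 / 2 = 64.6 kips.
Bearing governs: 64.6 kips.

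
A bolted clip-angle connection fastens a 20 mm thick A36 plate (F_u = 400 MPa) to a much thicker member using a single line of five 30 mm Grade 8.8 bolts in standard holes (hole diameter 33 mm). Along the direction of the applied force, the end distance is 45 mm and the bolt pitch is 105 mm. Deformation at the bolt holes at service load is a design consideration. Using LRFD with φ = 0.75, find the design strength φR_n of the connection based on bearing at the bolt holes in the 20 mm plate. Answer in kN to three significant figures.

1930 kN

Per bolt r_n = 1.2 l_c t F_u ≤ 2.4 d t F_u; upper limit = 2.4 × 30 × 20 × 400 / 1000 = 576 kN.
Edge bolt: l_c = 45 − 33/2 = 28.5 mm → 1.2 × 28.5 × 20 × 400 / 1000 = 273.6 → r_n = 273.6 kN.
Interior bolts: l_c = 105 − 33 = 72 mm → 1.2 × 72 × 20 × 400 / 1000 = 691.2 → r_n = 576 kN.
R_n = 1 × 273.6 + 4 × 576 = 2578 kN.
Design strength φR_n = 0.75 × 2578 = 1930 kN.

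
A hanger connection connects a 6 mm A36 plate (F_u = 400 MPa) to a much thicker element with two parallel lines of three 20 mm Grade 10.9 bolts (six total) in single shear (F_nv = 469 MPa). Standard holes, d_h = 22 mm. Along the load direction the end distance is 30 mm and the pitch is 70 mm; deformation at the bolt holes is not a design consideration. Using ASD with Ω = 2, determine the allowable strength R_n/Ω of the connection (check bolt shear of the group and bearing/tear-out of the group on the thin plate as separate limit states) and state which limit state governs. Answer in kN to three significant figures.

356 kN (bearing governs)

Bolt shear: A_b = π·20²/4 = 314.2 mm²; R_n = 469 × 314.2 × 6 × 1 / 1000 = 884 kN → 884 / 2 = 442 kN.
Bearing (1.5 l_c t F_u ≤ 3.0 d t F_u): upper limit = 3.0·20·6·400 / 1000 = 144 kN.
  Edge l_c = 30 − 22/2 = 19 → r_n = 68.4 kN; interior l_c = 70 − 22 = 48 → r_n = 144 kN.
  R_n,bearing = 2·68.4 + 4·144 = 712.8 kN → 712.8 / 2 = 356 kN.
Bearing governs: 356 kN.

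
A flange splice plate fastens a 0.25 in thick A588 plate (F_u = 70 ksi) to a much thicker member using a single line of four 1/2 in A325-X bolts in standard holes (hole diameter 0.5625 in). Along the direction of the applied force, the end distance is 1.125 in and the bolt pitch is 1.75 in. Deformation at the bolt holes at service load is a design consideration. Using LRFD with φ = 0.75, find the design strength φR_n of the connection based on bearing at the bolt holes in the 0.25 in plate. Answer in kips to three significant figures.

60.5 kips

Per bolt r_n = 1.2 l_c t F_u ≤ 2.4 d t F_u; upper limit = 2.4 × 0.5 × 0.25 × 70 = 21 kips.
Edge bolt: l_c = 1.125 − 0.5625/2 = 0.8438 in → 1.2 × 0.8438 × 0.25 × 70 = 17.72 → r_n = 17.72 kips.
Interior bolts: l_c = 1.75 − 0.5625 = 1.188 in → 1.2 × 1.188 × 0.25 × 70 = 24.94 → r_n = 21 kips.
R_n = 1 × 17.72 + 3 × 21 = 80.72 kips.
Design strength φR_n = 0.75 × 80.72 = 60.5 kips.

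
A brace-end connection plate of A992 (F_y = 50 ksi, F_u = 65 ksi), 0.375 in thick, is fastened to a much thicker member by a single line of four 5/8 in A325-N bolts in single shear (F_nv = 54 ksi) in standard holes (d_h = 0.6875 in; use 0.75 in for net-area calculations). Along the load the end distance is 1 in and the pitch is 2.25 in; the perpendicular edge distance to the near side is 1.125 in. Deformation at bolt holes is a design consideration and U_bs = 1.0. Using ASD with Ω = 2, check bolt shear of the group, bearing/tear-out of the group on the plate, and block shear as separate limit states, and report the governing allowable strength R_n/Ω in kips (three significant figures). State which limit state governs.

33.1 kips (bolt shear governs)

Bolt shear: A_b = π·0.625²/4 = 0.3068 in²; R_n = 54 × 0.3068 × 4 × 1 = 66.27 kips → 66.27 / 2 = 33.1 kips.
Bearing: edge l_c = 0.6562, r_n = 19.2 kips; interior l_c = 1.562, r_n = 36.56 kips; R_n = 19.2 + 3·36.56 = 128.9 kips → 64.4 kips.
Block shear: A_gv = 2.906, A_nv = 1.922, A_nt = 0.2812 in²; R_n = min(0.6F_uA_nv, 0.6F_yA_gv) + U_bs·F_u·A_nt = 93.23 kips → 46.6 kips.
Bolt shear governs: 33.1 kips.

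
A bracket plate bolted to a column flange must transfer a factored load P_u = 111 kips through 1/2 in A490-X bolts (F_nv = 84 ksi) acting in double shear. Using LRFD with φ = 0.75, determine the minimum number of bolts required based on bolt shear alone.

A_b = π·0.5²/4 = 0.1963 in².
Per-bolt design strength φR_n = 0.75 × 84 × 0.1963 × 2 = 24.74 kips.
n ≥ 111 / 24.74 = 4.487 → use 5 bolts.

5 bolts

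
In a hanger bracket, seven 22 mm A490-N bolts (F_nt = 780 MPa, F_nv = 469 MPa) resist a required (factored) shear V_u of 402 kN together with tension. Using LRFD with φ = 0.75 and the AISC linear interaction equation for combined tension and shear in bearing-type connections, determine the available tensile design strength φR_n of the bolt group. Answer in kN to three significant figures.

1360 kN

A_b = π·22²/4 = 380.1 mm²; f_rv = 402 × 1000 / (7 × 380.1) = 151.1 MPa.
F'_nt = 1.3 F_nt − (F_nt / φF_nv) f_rv = 1.3·780 − (780/(0.75·469))·151.1 = 679 MPa, capped at F_nt → F'_nt = 679 MPa.
R_n = F'_nt · A_b · n = 679 × 380.1 × 7 / 1000 = 1807 kN.
Design strength φR_n = 0.75 × 1807 = 1360 kN.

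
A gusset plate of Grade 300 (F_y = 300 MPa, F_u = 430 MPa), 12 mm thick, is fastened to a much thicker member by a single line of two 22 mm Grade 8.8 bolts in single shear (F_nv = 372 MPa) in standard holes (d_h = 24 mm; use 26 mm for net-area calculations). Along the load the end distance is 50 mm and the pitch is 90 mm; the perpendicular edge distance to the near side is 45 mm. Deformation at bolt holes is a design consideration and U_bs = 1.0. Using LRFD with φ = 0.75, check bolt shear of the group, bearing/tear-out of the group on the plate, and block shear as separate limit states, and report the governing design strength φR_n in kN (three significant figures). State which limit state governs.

Bolt shear: A_b = π·22²/4 = 380.1 mm²; R_n = 372 × 380.1 × 2 × 1 / 1000 = 282.8 kN → 0.75 × 282.8 = 212 kN.
Bearing: edge l_c = 38, r_n = 235.3 kN; interior l_c = 66, r_n = 272.4 kN; R_n = 235.3 + 1·272.4 = 507.7 kN → 381 kN.
Block shear: A_gv = 1680, A_nv = 1212, A_nt = 384 mm²; R_n = min(0.6F_uA_nv, 0.6F_yA_gv) + U_bs·F_u·A_nt = 467.5 kN → 351 kN.
Bolt shear governs: 212 kN.

212 kN (bolt shear governs)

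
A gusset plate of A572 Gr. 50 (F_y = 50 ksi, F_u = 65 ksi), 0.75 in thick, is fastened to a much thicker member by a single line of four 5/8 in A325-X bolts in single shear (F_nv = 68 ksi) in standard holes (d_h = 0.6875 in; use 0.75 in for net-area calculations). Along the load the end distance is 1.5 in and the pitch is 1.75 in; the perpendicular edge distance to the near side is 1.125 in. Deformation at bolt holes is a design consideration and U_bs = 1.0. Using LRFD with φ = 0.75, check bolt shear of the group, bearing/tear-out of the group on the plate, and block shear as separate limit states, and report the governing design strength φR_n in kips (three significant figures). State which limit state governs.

Bolt shear: A_b = π·0.625²/4 = 0.3068 in²; R_n = 68 × 0.3068 × 4 × 1 = 83.45 kips → 0.75 × 83.45 = 62.6 kips.
Bearing: edge l_c = 1.156, r_n = 67.64 kips; interior l_c = 1.062, r_n = 62.16 kips; R_n = 67.64 + 3·62.16 = 254.1 kips → 191 kips.
Block shear: A_gv = 5.062, A_nv = 3.094, A_nt = 0.5625 in²; R_n = min(0.6F_uA_nv, 0.6F_yA_gv) + U_bs·F_u·A_nt = 157.2 kips → 118 kips.
Bolt shear governs: 62.6 kips.

62.6 kips (bolt shear governs)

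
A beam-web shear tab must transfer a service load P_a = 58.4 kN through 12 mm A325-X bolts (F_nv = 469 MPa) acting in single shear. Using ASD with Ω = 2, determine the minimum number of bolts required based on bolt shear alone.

A_b = π·12²/4 = 113.1 mm².
Per-bolt allowable strength R_n/Ω = 469 × 113.1 × 1 / 1000 / 2 = 26.52 kN.
n ≥ 58.4 / 26.52 = 2.202 → use 3 bolts.

3 bolts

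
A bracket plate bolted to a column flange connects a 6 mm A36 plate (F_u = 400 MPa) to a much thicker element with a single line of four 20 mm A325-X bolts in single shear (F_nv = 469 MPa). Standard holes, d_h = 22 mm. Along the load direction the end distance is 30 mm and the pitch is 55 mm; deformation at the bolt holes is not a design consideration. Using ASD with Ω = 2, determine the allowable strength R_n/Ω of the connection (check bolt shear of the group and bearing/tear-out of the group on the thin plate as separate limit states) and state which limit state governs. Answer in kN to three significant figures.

212 kN (bearing governs)

Bolt shear: A_b = π·20²/4 = 314.2 mm²; R_n = 469 × 314.2 × 4 × 1 / 1000 = 589.4 kN → 589.4 / 2 = 295 kN.
Bearing (1.5 l_c t F_u ≤ 3.0 d t F_u): upper limit = 3.0·20·6·400 / 1000 = 144 kN.
  Edge l_c = 30 − 22/2 = 19 → r_n = 68.4 kN; interior l_c = 55 − 22 = 33 → r_n = 118.8 kN.
  R_n,bearing = 1·68.4 + 3·118.8 = 424.8 kN → 424.8 / 2 = 212 kN.
Bearing governs: 212 kN.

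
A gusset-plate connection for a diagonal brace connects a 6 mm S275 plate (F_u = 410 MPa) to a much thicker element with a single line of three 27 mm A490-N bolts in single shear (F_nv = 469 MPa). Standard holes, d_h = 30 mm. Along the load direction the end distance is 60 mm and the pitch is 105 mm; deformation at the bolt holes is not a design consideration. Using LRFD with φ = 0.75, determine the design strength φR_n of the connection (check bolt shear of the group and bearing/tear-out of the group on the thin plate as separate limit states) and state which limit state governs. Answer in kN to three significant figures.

423 kN (bearing governs)

Bolt shear: A_b = π·27²/4 = 572.6 mm²; R_n = 469 × 572.6 × 3 × 1 / 1000 = 805.6 kN → 0.75 × 805.6 = 604 kN.
Bearing (1.5 l_c t F_u ≤ 3.0 d t F_u): upper limit = 3.0·27·6·410 / 1000 = 199.3 kN.
  Edge l_c = 60 − 30/2 = 45 → r_n = 166.1 kN; interior l_c = 105 − 30 = 75 → r_n = 199.3 kN.
  R_n,bearing = 1·166.1 + 2·199.3 = 564.6 kN → 0.75 × 564.6 = 423 kN.
Bearing governs: 423 kN.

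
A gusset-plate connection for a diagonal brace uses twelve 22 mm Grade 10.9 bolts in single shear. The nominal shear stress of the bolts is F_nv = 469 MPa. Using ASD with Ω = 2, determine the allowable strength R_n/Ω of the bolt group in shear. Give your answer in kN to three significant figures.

1070 kN

A_b = π × 22² / 4 = 380.1 mm².
R_n = F_nv · A_b · n · n_s = 469 × 380.1 × 12 × 1 / 1000 = 2139 kN.
Allowable strength R_n/Ω = 2139 / 2 = 1070 kN.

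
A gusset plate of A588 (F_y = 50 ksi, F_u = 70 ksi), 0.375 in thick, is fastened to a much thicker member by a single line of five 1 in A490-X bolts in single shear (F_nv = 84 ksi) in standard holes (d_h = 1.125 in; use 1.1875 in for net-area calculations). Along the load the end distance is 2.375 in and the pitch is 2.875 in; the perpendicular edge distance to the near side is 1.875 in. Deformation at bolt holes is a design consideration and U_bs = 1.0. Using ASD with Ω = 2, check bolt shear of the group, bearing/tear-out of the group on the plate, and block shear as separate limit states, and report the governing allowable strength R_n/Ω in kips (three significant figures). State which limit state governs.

84 kips (block shear governs)

Bolt shear: A_b = π·1²/4 = 0.7854 in²; R_n = 84 × 0.7854 × 5 × 1 = 329.9 kips → 329.9 / 2 = 165 kips.
Bearing: edge l_c = 1.812, r_n = 57.09 kips; interior l_c = 1.75, r_n = 55.13 kips; R_n = 57.09 + 4·55.13 = 277.6 kips → 139 kips.
Block shear: A_gv = 5.203, A_nv = 3.199, A_nt = 0.4805 in²; R_n = min(0.6F_uA_nv, 0.6F_yA_gv) + U_bs·F_u·A_nt = 168 kips → 84 kips.
Block shear governs: 84 kips.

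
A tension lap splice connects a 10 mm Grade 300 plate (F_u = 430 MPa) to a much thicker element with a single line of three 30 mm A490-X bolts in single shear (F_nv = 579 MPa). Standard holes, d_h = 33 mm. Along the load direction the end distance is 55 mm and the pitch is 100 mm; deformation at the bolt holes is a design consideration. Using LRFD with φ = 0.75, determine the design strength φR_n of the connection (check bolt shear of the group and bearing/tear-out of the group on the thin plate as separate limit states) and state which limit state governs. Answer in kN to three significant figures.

Bolt shear: A_b = π·30²/4 = 706.9 mm²; R_n = 579 × 706.9 × 3 × 1 / 1000 = 1228 kN → 0.75 × 1228 = 921 kN.
Bearing (1.2 l_c t F_u ≤ 2.4 d t F_u): upper limit = 2.4·30·10·430 / 1000 = 309.6 kN.
  Edge l_c = 55 − 33/2 = 38.5 → r_n = 198.7 kN; interior l_c = 100 − 33 = 67 → r_n = 309.6 kN.
  R_n,bearing = 1·198.7 + 2·309.6 = 817.9 kN → 0.75 × 817.9 = 613 kN.
Bearing governs: 613 kN.

613 kN (bearing governs)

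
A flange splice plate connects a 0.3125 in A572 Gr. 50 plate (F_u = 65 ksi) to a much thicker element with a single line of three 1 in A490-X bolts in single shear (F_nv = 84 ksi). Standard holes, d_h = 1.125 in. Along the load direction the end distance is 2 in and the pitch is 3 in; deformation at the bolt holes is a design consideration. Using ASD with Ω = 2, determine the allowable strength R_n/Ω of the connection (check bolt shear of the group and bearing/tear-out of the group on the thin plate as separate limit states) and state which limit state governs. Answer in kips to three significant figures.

Bolt shear: A_b = π·1²/4 = 0.7854 in²; R_n = 84 × 0.7854 × 3 × 1 = 197.9 kips → 197.9 / 2 = 99 kips.
Bearing (1.2 l_c t F_u ≤ 2.4 d t F_u): upper limit = 2.4·1·0.3125·65 = 48.75 kips.
  Edge l_c = 2 − 1.125/2 = 1.438 → r_n = 35.04 kips; interior l_c = 3 − 1.125 = 1.875 → r_n = 45.7 kips.
  R_n,bearing = 1·35.04 + 2·45.7 = 126.4 kips → 126.4 / 2 = 63.2 kips.
Bearing governs: 63.2 kips.

63.2 kips (bearing governs)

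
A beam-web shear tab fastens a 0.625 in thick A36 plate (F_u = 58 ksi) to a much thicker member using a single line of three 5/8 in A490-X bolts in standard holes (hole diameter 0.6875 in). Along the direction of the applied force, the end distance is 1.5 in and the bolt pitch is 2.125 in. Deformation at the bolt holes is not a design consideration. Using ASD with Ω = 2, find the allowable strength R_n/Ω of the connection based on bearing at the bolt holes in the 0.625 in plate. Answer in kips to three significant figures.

Per bolt r_n = 1.5 l_c t F_u ≤ 3.0 d t F_u; upper limit = 3.0 × 0.625 × 0.625 × 58 = 67.97 kips.
Edge bolt: l_c = 1.5 − 0.6875/2 = 1.156 in → 1.5 × 1.156 × 0.625 × 58 = 62.87 → r_n = 62.87 kips.
Interior bolts: l_c = 2.125 − 0.6875 = 1.438 in → 1.5 × 1.438 × 0.625 × 58 = 78.16 → r_n = 67.97 kips.
R_n = 1 × 62.87 + 2 × 67.97 = 198.8 kips.
Allowable strength R_n/Ω = 198.8 / 2 = 99.4 kips.

99.4 kips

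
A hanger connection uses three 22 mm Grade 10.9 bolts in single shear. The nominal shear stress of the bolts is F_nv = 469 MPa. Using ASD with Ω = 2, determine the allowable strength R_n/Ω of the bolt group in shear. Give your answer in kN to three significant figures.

A_b = π × 22² / 4 = 380.1 mm².
R_n = F_nv · A_b · n · n_s = 469 × 380.1 × 3 × 1 / 1000 = 534.8 kN.
Allowable strength R_n/Ω = 534.8 / 2 = 267 kN.

267 kN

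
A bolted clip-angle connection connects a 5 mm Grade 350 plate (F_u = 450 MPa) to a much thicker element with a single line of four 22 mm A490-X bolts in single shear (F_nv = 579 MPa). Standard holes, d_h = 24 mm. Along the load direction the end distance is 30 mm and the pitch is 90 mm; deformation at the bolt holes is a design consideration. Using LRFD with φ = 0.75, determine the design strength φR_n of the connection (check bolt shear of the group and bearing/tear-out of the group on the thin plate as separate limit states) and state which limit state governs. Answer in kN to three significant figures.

Bolt shear: A_b = π·22²/4 = 380.1 mm²; R_n = 579 × 380.1 × 4 × 1 / 1000 = 880.4 kN → 0.75 × 880.4 = 660 kN.
Bearing (1.2 l_c t F_u ≤ 2.4 d t F_u): upper limit = 2.4·22·5·450 / 1000 = 118.8 kN.
  Edge l_c = 30 − 24/2 = 18 → r_n = 48.6 kN; interior l_c = 90 − 24 = 66 → r_n = 118.8 kN.
  R_n,bearing = 1·48.6 + 3·118.8 = 405 kN → 0.75 × 405 = 304 kN.
Bearing governs: 304 kN.

304 kN (bearing governs)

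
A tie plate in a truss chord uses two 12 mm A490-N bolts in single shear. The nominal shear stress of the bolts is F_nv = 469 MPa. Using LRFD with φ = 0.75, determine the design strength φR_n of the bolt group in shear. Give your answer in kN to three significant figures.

79.6 kN

A_b = π × 12² / 4 = 113.1 mm².
R_n = F_nv · A_b · n · n_s = 469 × 113.1 × 2 × 1 / 1000 = 106.1 kN.
Design strength φR_n = 0.75 × 106.1 = 79.6 kN.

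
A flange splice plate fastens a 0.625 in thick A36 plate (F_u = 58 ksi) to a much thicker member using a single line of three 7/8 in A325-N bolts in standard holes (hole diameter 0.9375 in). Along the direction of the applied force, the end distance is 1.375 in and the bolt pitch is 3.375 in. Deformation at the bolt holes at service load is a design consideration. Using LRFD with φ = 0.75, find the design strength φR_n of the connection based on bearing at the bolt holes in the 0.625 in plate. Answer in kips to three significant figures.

144 kips

Per bolt r_n = 1.2 l_c t F_u ≤ 2.4 d t F_u; upper limit = 2.4 × 0.875 × 0.625 × 58 = 76.12 kips.
Edge bolt: l_c = 1.375 − 0.9375/2 = 0.9062 in → 1.2 × 0.9062 × 0.625 × 58 = 39.42 → r_n = 39.42 kips.
Interior bolts: l_c = 3.375 − 0.9375 = 2.438 in → 1.2 × 2.438 × 0.625 × 58 = 106 → r_n = 76.12 kips.
R_n = 1 × 39.42 + 2 × 76.12 = 191.7 kips.
Design strength φR_n = 0.75 × 191.7 = 144 kips.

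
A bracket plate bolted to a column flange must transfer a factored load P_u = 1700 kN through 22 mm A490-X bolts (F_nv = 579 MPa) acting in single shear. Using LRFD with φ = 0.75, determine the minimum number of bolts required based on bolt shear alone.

11 bolts

A_b = π·22²/4 = 380.1 mm².
Per-bolt design strength φR_n = 0.75 × 579 × 380.1 × 1 / 1000 = 165.1 kN.
n ≥ 1700 / 165.1 = 10.3 → use 11 bolts.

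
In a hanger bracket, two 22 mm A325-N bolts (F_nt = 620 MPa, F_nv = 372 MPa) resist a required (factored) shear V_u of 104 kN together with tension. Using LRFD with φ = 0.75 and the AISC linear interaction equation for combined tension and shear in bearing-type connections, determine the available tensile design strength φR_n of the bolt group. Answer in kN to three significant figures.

A_b = π·22²/4 = 380.1 mm²; f_rv = 104 × 1000 / (2 × 380.1) = 136.8 MPa.
F'_nt = 1.3 F_nt − (F_nt / φF_nv) f_rv = 1.3·620 − (620/(0.75·372))·136.8 = 502 MPa, capped at F_nt → F'_nt = 502 MPa.
R_n = F'_nt · A_b · n = 502 × 380.1 × 2 / 1000 = 381.7 kN.
Design strength φR_n = 0.75 × 381.7 = 286 kN.

286 kN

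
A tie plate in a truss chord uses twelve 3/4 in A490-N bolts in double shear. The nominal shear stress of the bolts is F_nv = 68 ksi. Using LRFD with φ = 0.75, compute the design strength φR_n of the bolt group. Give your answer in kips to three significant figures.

541 kips

A_b = π × 0.75² / 4 = 0.4418 in².
R_n = F_nv · A_b · n · n_s = 68 × 0.4418 × 12 × 2 = 721 kips.
Design strength φR_n = 0.75 × 721 = 541 kips.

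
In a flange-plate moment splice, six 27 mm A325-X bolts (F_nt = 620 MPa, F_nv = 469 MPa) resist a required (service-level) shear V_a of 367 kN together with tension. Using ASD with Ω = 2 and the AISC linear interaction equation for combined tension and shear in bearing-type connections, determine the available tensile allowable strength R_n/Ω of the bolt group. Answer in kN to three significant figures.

A_b = π·27²/4 = 572.6 mm²; f_rv = 367 × 1000 / (6 × 572.6) = 106.8 MPa.
F'_nt = 1.3 F_nt − (Ω F_nt / F_nv) f_rv = 1.3·620 − (2·620/469)·106.8 = 523.5 MPa, capped at F_nt → F'_nt = 523.5 MPa.
R_n = F'_nt · A_b · n = 523.5 × 572.6 × 6 / 1000 = 1799 kN.
Allowable strength R_n/Ω = 1799 / 2 = 899 kN.

899 kN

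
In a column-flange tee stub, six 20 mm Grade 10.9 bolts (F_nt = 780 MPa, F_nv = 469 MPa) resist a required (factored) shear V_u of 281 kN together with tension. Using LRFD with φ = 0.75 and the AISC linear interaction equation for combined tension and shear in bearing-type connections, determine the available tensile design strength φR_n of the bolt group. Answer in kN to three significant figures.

966 kN

A_b = π·20²/4 = 314.2 mm²; f_rv = 281 × 1000 / (6 × 314.2) = 149.1 MPa.
F'_nt = 1.3 F_nt − (F_nt / φF_nv) f_rv = 1.3·780 − (780/(0.75·469))·149.1 = 683.4 MPa, capped at F_nt → F'_nt = 683.4 MPa.
R_n = F'_nt · A_b · n = 683.4 × 314.2 × 6 / 1000 = 1288 kN.
Design strength φR_n = 0.75 × 1288 = 966 kN.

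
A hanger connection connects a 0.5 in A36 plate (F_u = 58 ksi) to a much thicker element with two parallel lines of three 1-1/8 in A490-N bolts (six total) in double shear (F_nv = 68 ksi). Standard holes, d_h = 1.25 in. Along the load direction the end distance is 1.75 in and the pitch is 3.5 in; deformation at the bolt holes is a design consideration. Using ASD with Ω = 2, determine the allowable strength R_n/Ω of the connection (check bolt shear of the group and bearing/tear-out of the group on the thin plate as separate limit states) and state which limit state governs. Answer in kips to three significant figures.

Bolt shear: A_b = π·1.125²/4 = 0.994 in²; R_n = 68 × 0.994 × 6 × 2 = 811.1 kips → 811.1 / 2 = 406 kips.
Bearing (1.2 l_c t F_u ≤ 2.4 d t F_u): upper limit = 2.4·1.125·0.5·58 = 78.3 kips.
  Edge l_c = 1.75 − 1.25/2 = 1.125 → r_n = 39.15 kips; interior l_c = 3.5 − 1.25 = 2.25 → r_n = 78.3 kips.
  R_n,bearing = 2·39.15 + 4·78.3 = 391.5 kips → 391.5 / 2 = 196 kips.
Bearing governs: 196 kips.

196 kips (bearing governs)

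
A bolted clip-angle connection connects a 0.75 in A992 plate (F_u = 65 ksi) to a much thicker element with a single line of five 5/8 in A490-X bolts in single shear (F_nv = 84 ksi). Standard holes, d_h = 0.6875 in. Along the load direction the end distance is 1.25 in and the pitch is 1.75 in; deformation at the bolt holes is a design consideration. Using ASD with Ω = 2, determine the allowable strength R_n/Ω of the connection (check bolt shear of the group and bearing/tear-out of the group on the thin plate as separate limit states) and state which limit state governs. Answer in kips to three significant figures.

64.4 kips (bolt shear governs)

Bolt shear: A_b = π·0.625²/4 = 0.3068 in²; R_n = 84 × 0.3068 × 5 × 1 = 128.9 kips → 128.9 / 2 = 64.4 kips.
Bearing (1.2 l_c t F_u ≤ 2.4 d t F_u): upper limit = 2.4·0.625·0.75·65 = 73.12 kips.
  Edge l_c = 1.25 − 0.6875/2 = 0.9062 → r_n = 53.02 kips; interior l_c = 1.75 − 0.6875 = 1.062 → r_n = 62.16 kips.
  R_n,bearing = 1·53.02 + 4·62.16 = 301.6 kips → 301.6 / 2 = 151 kips.
Bolt shear governs: 64.4 kips.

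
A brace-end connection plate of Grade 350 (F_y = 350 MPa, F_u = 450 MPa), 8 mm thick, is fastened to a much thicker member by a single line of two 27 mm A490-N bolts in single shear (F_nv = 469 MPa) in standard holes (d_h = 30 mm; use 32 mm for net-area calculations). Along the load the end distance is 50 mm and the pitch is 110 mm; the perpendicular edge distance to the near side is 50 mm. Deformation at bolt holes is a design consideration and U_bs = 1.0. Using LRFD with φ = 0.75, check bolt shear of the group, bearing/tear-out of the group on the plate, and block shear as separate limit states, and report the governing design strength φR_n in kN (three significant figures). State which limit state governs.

Bolt shear: A_b = π·27²/4 = 572.6 mm²; R_n = 469 × 572.6 × 2 × 1 / 1000 = 537.1 kN → 0.75 × 537.1 = 403 kN.
Bearing: edge l_c = 35, r_n = 151.2 kN; interior l_c = 80, r_n = 233.3 kN; R_n = 151.2 + 1·233.3 = 384.5 kN → 288 kN.
Block shear: A_gv = 1280, A_nv = 896, A_nt = 272 mm²; R_n = min(0.6F_uA_nv, 0.6F_yA_gv) + U_bs·F_u·A_nt = 364.3 kN → 273 kN.
Block shear governs: 273 kN.

273 kN (block shear governs)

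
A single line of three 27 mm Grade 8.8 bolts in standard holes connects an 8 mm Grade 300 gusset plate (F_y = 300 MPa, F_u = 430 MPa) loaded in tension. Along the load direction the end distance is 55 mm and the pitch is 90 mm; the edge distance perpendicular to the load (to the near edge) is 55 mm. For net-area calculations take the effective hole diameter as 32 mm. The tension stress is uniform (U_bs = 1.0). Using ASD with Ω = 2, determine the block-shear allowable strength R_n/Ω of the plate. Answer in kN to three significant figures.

227 kN

Shear plane L_v = 55 + 2·90 = 235 mm; A_gv = 235 × 8 = 1880 mm².
A_nv = (235 − 2.5·32) × 8 = 1240 mm².
A_nt = (55 − 0.5·32) × 8 = 312 mm².
0.6 F_u A_nv = 319.9 kN; 0.6 F_y A_gv = 338.4 kN → shear rupture governs the shear term.
R_n = 319.9 + 1.0 × 430 × 312 / 1000 = 454.1 kN.
Allowable strength R_n/Ω = 454.1 / 2 = 227 kN.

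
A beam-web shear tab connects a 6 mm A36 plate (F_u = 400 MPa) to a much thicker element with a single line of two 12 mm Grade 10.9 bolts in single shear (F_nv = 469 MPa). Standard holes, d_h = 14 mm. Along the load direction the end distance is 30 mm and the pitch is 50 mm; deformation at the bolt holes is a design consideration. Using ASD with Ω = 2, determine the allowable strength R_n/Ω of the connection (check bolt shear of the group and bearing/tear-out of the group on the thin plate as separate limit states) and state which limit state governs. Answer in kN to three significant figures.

Bolt shear: A_b = π·12²/4 = 113.1 mm²; R_n = 469 × 113.1 × 2 × 1 / 1000 = 106.1 kN → 106.1 / 2 = 53 kN.
Bearing (1.2 l_c t F_u ≤ 2.4 d t F_u): upper limit = 2.4·12·6·400 / 1000 = 69.12 kN.
  Edge l_c = 30 − 14/2 = 23 → r_n = 66.24 kN; interior l_c = 50 − 14 = 36 → r_n = 69.12 kN.
  R_n,bearing = 1·66.24 + 1·69.12 = 135.4 kN → 135.4 / 2 = 67.7 kN.
Bolt shear governs: 53 kN.

53 kN (bolt shear governs)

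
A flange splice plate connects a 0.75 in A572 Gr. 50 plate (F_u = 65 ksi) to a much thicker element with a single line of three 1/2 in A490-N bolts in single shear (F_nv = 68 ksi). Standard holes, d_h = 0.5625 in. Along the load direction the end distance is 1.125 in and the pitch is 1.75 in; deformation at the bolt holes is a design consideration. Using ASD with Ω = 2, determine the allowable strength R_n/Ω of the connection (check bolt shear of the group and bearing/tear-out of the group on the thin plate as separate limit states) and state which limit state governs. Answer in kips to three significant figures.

20 kips (bolt shear governs)

Bolt shear: A_b = π·0.5²/4 = 0.1963 in²; R_n = 68 × 0.1963 × 3 × 1 = 40.06 kips → 40.06 / 2 = 20 kips.
Bearing (1.2 l_c t F_u ≤ 2.4 d t F_u): upper limit = 2.4·0.5·0.75·65 = 58.5 kips.
  Edge l_c = 1.125 − 0.5625/2 = 0.8438 → r_n = 49.36 kips; interior l_c = 1.75 − 0.5625 = 1.188 → r_n = 58.5 kips.
  R_n,bearing = 1·49.36 + 2·58.5 = 166.4 kips → 166.4 / 2 = 83.2 kips.
Bolt shear governs: 20 kips.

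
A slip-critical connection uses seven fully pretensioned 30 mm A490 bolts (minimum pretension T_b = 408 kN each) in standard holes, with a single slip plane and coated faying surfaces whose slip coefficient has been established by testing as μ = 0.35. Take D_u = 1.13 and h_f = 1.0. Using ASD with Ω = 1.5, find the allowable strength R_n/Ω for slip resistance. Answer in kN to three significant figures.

753 kN

R_n = μ · D_u · h_f · T_b · n_s · n_b = 0.35 × 1.13 × 1.0 × 408 × 1 × 7 = 1130 kN.
Allowable strength R_n/Ω = 1130 / 1.5 = 753 kN.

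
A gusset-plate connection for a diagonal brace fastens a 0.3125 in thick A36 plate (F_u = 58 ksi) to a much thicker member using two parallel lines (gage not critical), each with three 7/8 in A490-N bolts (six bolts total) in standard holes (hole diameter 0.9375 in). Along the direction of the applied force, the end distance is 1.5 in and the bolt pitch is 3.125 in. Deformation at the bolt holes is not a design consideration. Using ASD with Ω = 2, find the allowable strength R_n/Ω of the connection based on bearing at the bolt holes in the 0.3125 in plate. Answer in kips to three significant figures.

123 kips

Per bolt r_n = 1.5 l_c t F_u ≤ 3.0 d t F_u; upper limit = 3.0 × 0.875 × 0.3125 × 58 = 47.58 kips.
Edge bolt: l_c = 1.5 − 0.9375/2 = 1.031 in → 1.5 × 1.031 × 0.3125 × 58 = 28.04 → r_n = 28.04 kips.
Interior bolts: l_c = 3.125 − 0.9375 = 2.188 in → 1.5 × 2.188 × 0.3125 × 58 = 59.47 → r_n = 47.58 kips.
R_n = 2 × 28.04 + 4 × 47.58 = 246.4 kips.
Allowable strength R_n/Ω = 246.4 / 2 = 123 kips.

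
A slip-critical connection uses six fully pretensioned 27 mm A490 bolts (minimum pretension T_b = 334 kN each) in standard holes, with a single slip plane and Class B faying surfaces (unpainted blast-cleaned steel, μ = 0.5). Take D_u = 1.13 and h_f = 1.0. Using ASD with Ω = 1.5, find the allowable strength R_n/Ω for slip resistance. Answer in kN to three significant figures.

R_n = μ · D_u · h_f · T_b · n_s · n_b = 0.5 × 1.13 × 1.0 × 334 × 1 × 6 = 1132 kN.
Allowable strength R_n/Ω = 1132 / 1.5 = 755 kN.

755 kN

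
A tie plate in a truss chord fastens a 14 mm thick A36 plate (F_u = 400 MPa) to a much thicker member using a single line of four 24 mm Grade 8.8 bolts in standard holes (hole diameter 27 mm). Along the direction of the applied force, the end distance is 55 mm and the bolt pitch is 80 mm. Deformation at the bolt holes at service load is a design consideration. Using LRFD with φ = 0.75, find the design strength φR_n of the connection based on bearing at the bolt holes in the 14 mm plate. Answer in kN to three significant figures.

Per bolt r_n = 1.2 l_c t F_u ≤ 2.4 d t F_u; upper limit = 2.4 × 24 × 14 × 400 / 1000 = 322.6 kN.
Edge bolt: l_c = 55 − 27/2 = 41.5 mm → 1.2 × 41.5 × 14 × 400 / 1000 = 278.9 → r_n = 278.9 kN.
Interior bolts: l_c = 80 − 27 = 53 mm → 1.2 × 53 × 14 × 400 / 1000 = 356.2 → r_n = 322.6 kN.
R_n = 1 × 278.9 + 3 × 322.6 = 1247 kN.
Design strength φR_n = 0.75 × 1247 = 935 kN.

935 kN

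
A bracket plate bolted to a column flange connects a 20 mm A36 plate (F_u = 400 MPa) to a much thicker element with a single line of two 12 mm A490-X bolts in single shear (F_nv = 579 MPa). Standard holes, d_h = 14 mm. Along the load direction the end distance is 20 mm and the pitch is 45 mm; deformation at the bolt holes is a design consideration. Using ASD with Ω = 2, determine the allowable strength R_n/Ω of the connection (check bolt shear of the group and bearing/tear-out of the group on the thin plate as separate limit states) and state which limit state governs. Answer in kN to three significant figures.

65.5 kN (bolt shear governs)

Bolt shear: A_b = π·12²/4 = 113.1 mm²; R_n = 579 × 113.1 × 2 × 1 / 1000 = 131 kN → 131 / 2 = 65.5 kN.
Bearing (1.2 l_c t F_u ≤ 2.4 d t F_u): upper limit = 2.4·12·20·400 / 1000 = 230.4 kN.
  Edge l_c = 20 − 14/2 = 13 → r_n = 124.8 kN; interior l_c = 45 − 14 = 31 → r_n = 230.4 kN.
  R_n,bearing = 1·124.8 + 1·230.4 = 355.2 kN → 355.2 / 2 = 178 kN.
Bolt shear governs: 65.5 kN.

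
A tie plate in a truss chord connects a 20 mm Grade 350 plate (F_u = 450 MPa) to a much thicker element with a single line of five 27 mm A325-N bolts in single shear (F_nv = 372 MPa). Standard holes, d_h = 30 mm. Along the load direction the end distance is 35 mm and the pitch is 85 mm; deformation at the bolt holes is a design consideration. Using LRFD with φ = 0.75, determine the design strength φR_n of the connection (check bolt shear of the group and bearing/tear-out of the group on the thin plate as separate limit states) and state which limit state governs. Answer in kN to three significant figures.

799 kN (bolt shear governs)

Bolt shear: A_b = π·27²/4 = 572.6 mm²; R_n = 372 × 572.6 × 5 × 1 / 1000 = 1065 kN → 0.75 × 1065 = 799 kN.
Bearing (1.2 l_c t F_u ≤ 2.4 d t F_u): upper limit = 2.4·27·20·450 / 1000 = 583.2 kN.
  Edge l_c = 35 − 30/2 = 20 → r_n = 216 kN; interior l_c = 85 − 30 = 55 → r_n = 583.2 kN.
  R_n,bearing = 1·216 + 4·583.2 = 2549 kN → 0.75 × 2549 = 1910 kN.
Bolt shear governs: 799 kN.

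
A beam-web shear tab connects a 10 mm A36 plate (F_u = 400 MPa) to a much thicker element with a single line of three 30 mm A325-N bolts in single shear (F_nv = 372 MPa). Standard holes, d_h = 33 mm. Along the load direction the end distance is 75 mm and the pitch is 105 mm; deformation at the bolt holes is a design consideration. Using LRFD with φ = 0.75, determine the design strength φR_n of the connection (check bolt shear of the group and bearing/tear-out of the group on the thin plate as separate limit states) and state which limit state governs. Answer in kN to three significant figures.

Bolt shear: A_b = π·30²/4 = 706.9 mm²; R_n = 372 × 706.9 × 3 × 1 / 1000 = 788.9 kN → 0.75 × 788.9 = 592 kN.
Bearing (1.2 l_c t F_u ≤ 2.4 d t F_u): upper limit = 2.4·30·10·400 / 1000 = 288 kN.
  Edge l_c = 75 − 33/2 = 58.5 → r_n = 280.8 kN; interior l_c = 105 − 33 = 72 → r_n = 288 kN.
  R_n,bearing = 1·280.8 + 2·288 = 856.8 kN → 0.75 × 856.8 = 643 kN.
Bolt shear governs: 592 kN.

592 kN (bolt shear governs)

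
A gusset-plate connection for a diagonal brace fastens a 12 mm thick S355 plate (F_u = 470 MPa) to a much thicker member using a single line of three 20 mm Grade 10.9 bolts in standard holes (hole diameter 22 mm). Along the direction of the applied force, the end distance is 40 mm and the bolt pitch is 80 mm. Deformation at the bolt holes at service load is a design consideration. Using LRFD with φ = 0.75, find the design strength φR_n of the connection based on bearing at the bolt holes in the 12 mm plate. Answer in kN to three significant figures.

Per bolt r_n = 1.2 l_c t F_u ≤ 2.4 d t F_u; upper limit = 2.4 × 20 × 12 × 470 / 1000 = 270.7 kN.
Edge bolt: l_c = 40 − 22/2 = 29 mm → 1.2 × 29 × 12 × 470 / 1000 = 196.3 → r_n = 196.3 kN.
Interior bolts: l_c = 80 − 22 = 58 mm → 1.2 × 58 × 12 × 470 / 1000 = 392.5 → r_n = 270.7 kN.
R_n = 1 × 196.3 + 2 × 270.7 = 737.7 kN.
Design strength φR_n = 0.75 × 737.7 = 553 kN.

553 kN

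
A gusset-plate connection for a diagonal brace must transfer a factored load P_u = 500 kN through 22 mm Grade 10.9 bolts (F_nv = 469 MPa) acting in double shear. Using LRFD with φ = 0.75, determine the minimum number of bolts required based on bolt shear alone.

2 bolts

A_b = π·22²/4 = 380.1 mm².
Per-bolt design strength φR_n = 0.75 × 469 × 380.1 × 2 / 1000 = 267.4 kN.
n ≥ 500 / 267.4 = 1.87 → use 2 bolts.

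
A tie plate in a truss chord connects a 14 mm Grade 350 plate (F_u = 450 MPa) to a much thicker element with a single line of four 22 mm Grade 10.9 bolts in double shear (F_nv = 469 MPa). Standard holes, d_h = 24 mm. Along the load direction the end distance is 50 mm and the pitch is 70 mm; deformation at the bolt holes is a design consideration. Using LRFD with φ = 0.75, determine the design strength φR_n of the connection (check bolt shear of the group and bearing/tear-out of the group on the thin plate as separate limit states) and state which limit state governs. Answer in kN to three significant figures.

Bolt shear: A_b = π·22²/4 = 380.1 mm²; R_n = 469 × 380.1 × 4 × 2 / 1000 = 1426 kN → 0.75 × 1426 = 1070 kN.
Bearing (1.2 l_c t F_u ≤ 2.4 d t F_u): upper limit = 2.4·22·14·450 / 1000 = 332.6 kN.
  Edge l_c = 50 − 24/2 = 38 → r_n = 287.3 kN; interior l_c = 70 − 24 = 46 → r_n = 332.6 kN.
  R_n,bearing = 1·287.3 + 3·332.6 = 1285 kN → 0.75 × 1285 = 964 kN.
Bearing governs: 964 kN.

964 kN (bearing governs)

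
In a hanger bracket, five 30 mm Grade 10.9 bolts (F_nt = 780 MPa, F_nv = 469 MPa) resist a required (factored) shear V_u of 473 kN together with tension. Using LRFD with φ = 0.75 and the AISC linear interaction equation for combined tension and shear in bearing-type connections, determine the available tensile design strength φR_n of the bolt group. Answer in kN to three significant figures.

A_b = π·30²/4 = 706.9 mm²; f_rv = 473 × 1000 / (5 × 706.9) = 133.8 MPa.
F'_nt = 1.3 F_nt − (F_nt / φF_nv) f_rv = 1.3·780 − (780/(0.75·469))·133.8 = 717.2 MPa, capped at F_nt → F'_nt = 717.2 MPa.
R_n = F'_nt · A_b · n = 717.2 × 706.9 × 5 / 1000 = 2535 kN.
Design strength φR_n = 0.75 × 2535 = 1900 kN.

1900 kN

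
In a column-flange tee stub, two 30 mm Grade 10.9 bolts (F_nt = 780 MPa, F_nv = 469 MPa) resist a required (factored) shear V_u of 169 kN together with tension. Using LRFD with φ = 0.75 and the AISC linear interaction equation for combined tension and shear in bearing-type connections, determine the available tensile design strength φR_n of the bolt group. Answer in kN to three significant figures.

794 kN

A_b = π·30²/4 = 706.9 mm²; f_rv = 169 × 1000 / (2 × 706.9) = 119.5 MPa.
F'_nt = 1.3 F_nt − (F_nt / φF_nv) f_rv = 1.3·780 − (780/(0.75·469))·119.5 = 748.9 MPa, capped at F_nt → F'_nt = 748.9 MPa.
R_n = F'_nt · A_b · n = 748.9 × 706.9 × 2 / 1000 = 1059 kN.
Design strength φR_n = 0.75 × 1059 = 794 kN.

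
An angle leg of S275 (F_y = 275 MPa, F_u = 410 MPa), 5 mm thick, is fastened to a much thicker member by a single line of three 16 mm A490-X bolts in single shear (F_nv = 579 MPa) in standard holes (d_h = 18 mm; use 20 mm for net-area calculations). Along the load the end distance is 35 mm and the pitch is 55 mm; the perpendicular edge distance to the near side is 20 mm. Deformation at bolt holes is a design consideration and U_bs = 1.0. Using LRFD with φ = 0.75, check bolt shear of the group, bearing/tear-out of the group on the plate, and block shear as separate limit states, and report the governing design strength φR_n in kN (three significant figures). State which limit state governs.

103 kN (block shear governs)

Bolt shear: A_b = π·16²/4 = 201.1 mm²; R_n = 579 × 201.1 × 3 × 1 / 1000 = 349.2 kN → 0.75 × 349.2 = 262 kN.
Bearing: edge l_c = 26, r_n = 63.96 kN; interior l_c = 37, r_n = 78.72 kN; R_n = 63.96 + 2·78.72 = 221.4 kN → 166 kN.
Block shear: A_gv = 725, A_nv = 475, A_nt = 50 mm²; R_n = min(0.6F_uA_nv, 0.6F_yA_gv) + U_bs·F_u·A_nt = 137.3 kN → 103 kN.
Block shear governs: 103 kN.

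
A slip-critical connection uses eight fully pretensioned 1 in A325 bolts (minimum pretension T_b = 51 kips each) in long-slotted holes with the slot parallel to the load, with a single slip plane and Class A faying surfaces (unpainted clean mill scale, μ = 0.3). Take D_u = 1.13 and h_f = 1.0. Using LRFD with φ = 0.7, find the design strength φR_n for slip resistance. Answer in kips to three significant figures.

96.8 kips

R_n = μ · D_u · h_f · T_b · n_s · n_b = 0.3 × 1.13 × 1.0 × 51 × 1 × 8 = 138.3 kips.
Design strength φR_n = 0.7 × 138.3 = 96.8 kips.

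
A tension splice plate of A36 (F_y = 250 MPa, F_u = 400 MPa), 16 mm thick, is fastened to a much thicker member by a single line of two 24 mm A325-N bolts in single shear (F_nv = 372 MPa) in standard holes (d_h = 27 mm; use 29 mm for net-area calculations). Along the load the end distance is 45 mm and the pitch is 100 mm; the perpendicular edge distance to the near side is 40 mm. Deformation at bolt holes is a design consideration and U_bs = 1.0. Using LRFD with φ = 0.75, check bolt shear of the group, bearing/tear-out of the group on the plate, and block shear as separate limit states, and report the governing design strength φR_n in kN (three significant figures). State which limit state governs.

Bolt shear: A_b = π·24²/4 = 452.4 mm²; R_n = 372 × 452.4 × 2 × 1 / 1000 = 336.6 kN → 0.75 × 336.6 = 252 kN.
Bearing: edge l_c = 31.5, r_n = 241.9 kN; interior l_c = 73, r_n = 368.6 kN; R_n = 241.9 + 1·368.6 = 610.6 kN → 458 kN.
Block shear: A_gv = 2320, A_nv = 1624, A_nt = 408 mm²; R_n = min(0.6F_uA_nv, 0.6F_yA_gv) + U_bs·F_u·A_nt = 511.2 kN → 383 kN.
Bolt shear governs: 252 kN.

252 kN (bolt shear governs)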